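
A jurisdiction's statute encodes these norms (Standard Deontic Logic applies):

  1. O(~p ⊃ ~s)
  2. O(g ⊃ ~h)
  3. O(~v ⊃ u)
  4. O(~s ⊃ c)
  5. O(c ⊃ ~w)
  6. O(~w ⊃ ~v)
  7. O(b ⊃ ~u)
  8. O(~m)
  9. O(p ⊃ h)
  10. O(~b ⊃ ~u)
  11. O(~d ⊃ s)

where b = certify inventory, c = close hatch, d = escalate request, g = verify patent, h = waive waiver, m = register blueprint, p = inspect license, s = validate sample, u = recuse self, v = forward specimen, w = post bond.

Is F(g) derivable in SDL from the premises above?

Yes

By case analysis on ~b: premise 10 gives O(~b ⊃ ~u) and premise 7 gives O(b ⊃ ~u), so O(~u) either way.
Premise 3, O(~v ⊃ u), contraposes to O(~u ⊃ v); with O(~u) we get O(v).
Premise 6 is O(~w ⊃ ~v); contrapositively O(v ⊃ w). Since O(v) holds, K gives O(w).
Premise 5, O(c ⊃ ~w), contraposes to O(w ⊃ ~c); with O(w) we get O(~c).
Premise 4, O(~s ⊃ c), contraposes to O(~c ⊃ s); with O(~c) we get O(s).
Premise 1 is O(~p ⊃ ~s); contrapositively O(s ⊃ p). Since O(s) holds, K gives O(p).
From O(p) and premise 9, O(p ⊃ h), we obtain O(h).
Premise 2 is O(g ⊃ ~h); contrapositively O(h ⊃ ~g). Since O(h) holds, K gives O(~g).
Premises 8, 11 do not contribute to this derivation.
So O(~g) holds, i.e. F(g). The claim follows.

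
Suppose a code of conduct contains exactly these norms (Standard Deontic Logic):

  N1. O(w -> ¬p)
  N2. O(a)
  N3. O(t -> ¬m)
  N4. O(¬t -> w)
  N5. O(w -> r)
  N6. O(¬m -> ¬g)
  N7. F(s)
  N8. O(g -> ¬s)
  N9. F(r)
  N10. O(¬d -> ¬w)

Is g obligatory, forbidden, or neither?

Premise 9 is F(r), i.e. O(¬r).
Premise 5, O(w -> r), contraposes to O(¬r -> ¬w); with O(¬r) we get O(¬w).
Premise 4, O(¬t -> w), contraposes to O(¬w -> t); with O(¬w) we get O(t).
From O(t) and premise 3, O(t -> ¬m), we obtain O(¬m).
From O(¬m) and premise 6, O(¬m -> ¬g), we obtain O(¬g).
Premises 1, 2, 7, 8, 10 do not contribute to this derivation.
Thus O(¬g), which is F(g): g is forbidden.

Forbidden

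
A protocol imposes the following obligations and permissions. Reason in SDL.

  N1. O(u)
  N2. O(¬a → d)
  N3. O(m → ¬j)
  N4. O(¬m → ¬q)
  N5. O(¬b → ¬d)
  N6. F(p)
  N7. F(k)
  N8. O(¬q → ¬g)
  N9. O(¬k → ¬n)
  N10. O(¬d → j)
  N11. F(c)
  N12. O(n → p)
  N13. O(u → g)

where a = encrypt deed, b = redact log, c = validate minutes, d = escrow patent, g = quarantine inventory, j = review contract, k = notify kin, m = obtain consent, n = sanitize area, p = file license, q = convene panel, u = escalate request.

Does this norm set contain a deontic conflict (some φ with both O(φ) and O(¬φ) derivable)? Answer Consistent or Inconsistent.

Premise 12 is O(n → p), but O(n) is not derivable from the premises, so it does not yield O(p).
So O(p) is not derivable, and the apparent clash with O(¬p) does not arise.
A world satisfying every obligation exists (e.g. a=false, b=true, c=false, d=true, g=true, j=false, k=false, m=true, n=false, p=false, q=true, u=true); no atom is both obligatory and forbidden, so the set is consistent.

Consistent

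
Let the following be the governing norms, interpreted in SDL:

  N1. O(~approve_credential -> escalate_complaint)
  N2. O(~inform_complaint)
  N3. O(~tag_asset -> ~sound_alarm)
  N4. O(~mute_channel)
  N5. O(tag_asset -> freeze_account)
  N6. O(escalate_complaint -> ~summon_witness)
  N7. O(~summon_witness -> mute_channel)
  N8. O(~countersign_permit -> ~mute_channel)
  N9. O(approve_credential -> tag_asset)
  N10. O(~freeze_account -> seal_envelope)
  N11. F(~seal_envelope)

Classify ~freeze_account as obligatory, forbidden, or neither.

Premise 4 gives O(~mute_channel).
Premise 7, O(~summon_witness -> mute_channel), contraposes to O(~mute_channel -> summon_witness); with O(~mute_channel) we get O(summon_witness).
Premise 6 is O(escalate_complaint -> ~summon_witness); contrapositively O(summon_witness -> ~escalate_complaint). Since O(summon_witness) holds, K gives O(~escalate_complaint).
The contrapositive of premise 1 (O(~approve_credential -> escalate_complaint)) is O(~escalate_complaint -> approve_credential), and O(~escalate_complaint) is already established, so O(approve_credential).
Applying K to premise 9 (O(approve_credential -> tag_asset)) and O(approve_credential) yields O(tag_asset).
From O(tag_asset) and premise 5, O(tag_asset -> freeze_account), we obtain O(freeze_account).
Premises 2, 3, 8, 10, 11 do not contribute to this derivation.
Thus O(freeze_account), which is F(~freeze_account): ~freeze_account is forbidden.

Forbidden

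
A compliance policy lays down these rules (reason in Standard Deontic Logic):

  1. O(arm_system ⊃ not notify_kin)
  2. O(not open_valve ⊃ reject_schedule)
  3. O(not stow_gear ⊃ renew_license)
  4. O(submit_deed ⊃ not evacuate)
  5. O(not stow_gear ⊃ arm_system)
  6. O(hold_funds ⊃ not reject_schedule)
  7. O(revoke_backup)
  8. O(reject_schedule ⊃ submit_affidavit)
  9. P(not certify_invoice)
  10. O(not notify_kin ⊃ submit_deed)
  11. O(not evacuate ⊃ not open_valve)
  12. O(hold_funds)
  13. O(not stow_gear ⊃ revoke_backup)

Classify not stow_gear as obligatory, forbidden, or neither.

Forbidden

Premise 12 states O(hold_funds) outright.
From O(hold_funds) and premise 6, O(hold_funds ⊃ not reject_schedule), we obtain O(not reject_schedule).
Premise 2 is O(not open_valve ⊃ reject_schedule); contrapositively O(not reject_schedule ⊃ open_valve). Since O(not reject_schedule) holds, K gives O(open_valve).
Premise 11 is O(not evacuate ⊃ not open_valve); contrapositively O(open_valve ⊃ evacuate). Since O(open_valve) holds, K gives O(evacuate).
Premise 4, O(submit_deed ⊃ not evacuate), contraposes to O(evacuate ⊃ not submit_deed); with O(evacuate) we get O(not submit_deed).
Premise 10, O(not notify_kin ⊃ submit_deed), contraposes to O(not submit_deed ⊃ notify_kin); with O(not submit_deed) we get O(notify_kin).
Premise 1, O(arm_system ⊃ not notify_kin), contraposes to O(notify_kin ⊃ not arm_system); with O(notify_kin) we get O(not arm_system).
Premise 5, O(not stow_gear ⊃ arm_system), contraposes to O(not arm_system ⊃ stow_gear); with O(not arm_system) we get O(stow_gear).
Premises 3, 7, 8, 9, 13 do not contribute to this derivation.
Thus O(stow_gear), which is F(not stow_gear): not stow_gear is forbidden.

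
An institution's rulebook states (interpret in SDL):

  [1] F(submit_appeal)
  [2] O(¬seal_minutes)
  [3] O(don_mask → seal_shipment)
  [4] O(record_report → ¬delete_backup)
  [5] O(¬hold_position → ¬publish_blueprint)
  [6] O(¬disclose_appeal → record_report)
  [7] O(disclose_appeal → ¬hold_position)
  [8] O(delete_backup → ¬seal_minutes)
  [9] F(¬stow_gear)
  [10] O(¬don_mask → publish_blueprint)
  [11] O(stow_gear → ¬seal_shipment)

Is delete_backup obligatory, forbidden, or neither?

Forbidden

Premise 9 is F(¬stow_gear), i.e. O(stow_gear).
With premise 11, O(stow_gear → ¬seal_shipment), the K-axiom yields O(¬seal_shipment).
The contrapositive of premise 3 (O(don_mask → seal_shipment)) is O(¬seal_shipment → ¬don_mask), and O(¬seal_shipment) is already established, so O(¬don_mask).
From O(¬don_mask) and premise 10, O(¬don_mask → publish_blueprint), we obtain O(publish_blueprint).
Premise 5, O(¬hold_position → ¬publish_blueprint), contraposes to O(publish_blueprint → hold_position); with O(publish_blueprint) we get O(hold_position).
The contrapositive of premise 7 (O(disclose_appeal → ¬hold_position)) is O(hold_position → ¬disclose_appeal), and O(hold_position) is already established, so O(¬disclose_appeal).
From O(¬disclose_appeal) and premise 6, O(¬disclose_appeal → record_report), we obtain O(record_report).
Applying K to premise 4 (O(record_report → ¬delete_backup)) and O(record_report) yields O(¬delete_backup).
Premises 1, 2, 8 do not contribute to this derivation.
Thus O(¬delete_backup), which is F(delete_backup): delete_backup is forbidden.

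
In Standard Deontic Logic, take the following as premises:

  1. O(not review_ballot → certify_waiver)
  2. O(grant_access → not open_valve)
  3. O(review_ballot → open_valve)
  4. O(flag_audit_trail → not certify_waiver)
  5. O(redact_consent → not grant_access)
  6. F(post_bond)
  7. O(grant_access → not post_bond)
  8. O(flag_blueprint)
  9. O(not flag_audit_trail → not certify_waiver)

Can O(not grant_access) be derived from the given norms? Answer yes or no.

Yes

Premises 4 and 9 are O(flag_audit_trail → not certify_waiver) and O(not flag_audit_trail → not certify_waiver); every ideal world satisfies flag_audit_trail or not flag_audit_trail, so in either case not certify_waiver holds — hence O(not certify_waiver).
The contrapositive of premise 1 (O(not review_ballot → certify_waiver)) is O(not certify_waiver → review_ballot), and O(not certify_waiver) is already established, so O(review_ballot).
Applying K to premise 3 (O(review_ballot → open_valve)) and O(review_ballot) yields O(open_valve).
Premise 2, O(grant_access → not open_valve), contraposes to O(open_valve → not grant_access); with O(open_valve) we get O(not grant_access).
Premises 5, 6, 7, 8 do not contribute to this derivation.
So O(not grant_access) follows.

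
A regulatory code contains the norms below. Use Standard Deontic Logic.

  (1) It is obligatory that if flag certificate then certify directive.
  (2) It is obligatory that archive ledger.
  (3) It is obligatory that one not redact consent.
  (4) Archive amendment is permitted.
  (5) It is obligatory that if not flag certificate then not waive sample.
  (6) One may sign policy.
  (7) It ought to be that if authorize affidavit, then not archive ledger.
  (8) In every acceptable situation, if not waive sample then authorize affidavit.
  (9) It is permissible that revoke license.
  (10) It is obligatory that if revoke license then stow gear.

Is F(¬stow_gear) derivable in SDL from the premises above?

No

Premise 10 is O(revoke_license → stow_gear), but O(revoke_license) is not derivable from the premises (the permission P(revoke_license) asserts only ¬O(¬revoke_license), not O(revoke_license)), so it does not yield O(stow_gear).
No other premise forces O(stow_gear). An ideal world satisfying every premise can still have ¬stow_gear true, so F(¬stow_gear) is not derivable.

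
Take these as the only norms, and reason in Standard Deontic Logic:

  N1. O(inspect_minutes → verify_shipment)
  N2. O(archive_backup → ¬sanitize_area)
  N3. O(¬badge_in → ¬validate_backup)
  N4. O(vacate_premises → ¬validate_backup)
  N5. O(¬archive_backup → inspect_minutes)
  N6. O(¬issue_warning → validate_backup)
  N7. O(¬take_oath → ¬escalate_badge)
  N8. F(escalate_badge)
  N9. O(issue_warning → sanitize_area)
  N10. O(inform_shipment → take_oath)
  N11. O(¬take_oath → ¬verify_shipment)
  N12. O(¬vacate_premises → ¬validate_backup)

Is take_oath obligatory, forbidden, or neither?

Premises 12 and 4 cover both cases: O(¬vacate_premises → ¬validate_backup) and O(vacate_premises → ¬validate_backup). Since ¬vacate_premises ∨ vacate_premises is a tautology, O(¬validate_backup) follows.
Premise 6, O(¬issue_warning → validate_backup), contraposes to O(¬validate_backup → issue_warning); with O(¬validate_backup) we get O(issue_warning).
Premise 9 is O(issue_warning → sanitize_area); since O(issue_warning), deontic closure gives O(sanitize_area).
Premise 2 is O(archive_backup → ¬sanitize_area); contrapositively O(sanitize_area → ¬archive_backup). Since O(sanitize_area) holds, K gives O(¬archive_backup).
With premise 5, O(¬archive_backup → inspect_minutes), the K-axiom yields O(inspect_minutes).
From O(inspect_minutes) and premise 1, O(inspect_minutes → verify_shipment), we obtain O(verify_shipment).
Premise 11 is O(¬take_oath → ¬verify_shipment); contrapositively O(verify_shipment → take_oath). Since O(verify_shipment) holds, K gives O(take_oath).
Premises 3, 7, 8, 10 do not contribute to this derivation.
Hence take_oath is obligatory.

Obligatory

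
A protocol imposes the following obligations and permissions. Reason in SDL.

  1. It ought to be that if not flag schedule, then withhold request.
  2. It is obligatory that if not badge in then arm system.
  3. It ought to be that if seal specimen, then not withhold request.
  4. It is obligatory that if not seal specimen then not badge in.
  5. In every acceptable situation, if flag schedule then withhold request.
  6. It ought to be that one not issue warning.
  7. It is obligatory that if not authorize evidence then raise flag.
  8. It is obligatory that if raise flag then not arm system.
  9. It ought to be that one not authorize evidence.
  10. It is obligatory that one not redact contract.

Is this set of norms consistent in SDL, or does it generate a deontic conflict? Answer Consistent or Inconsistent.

Inconsistent

Premises 5 and 1 are O(flag_schedule → withhold_request) and O(¬flag_schedule → withhold_request); every ideal world satisfies flag_schedule or ¬flag_schedule, so in either case withhold_request holds — hence O(withhold_request).
The contrapositive of premise 3 (O(seal_specimen → ¬withhold_request)) is O(withhold_request → ¬seal_specimen), and O(withhold_request) is already established, so O(¬seal_specimen).
From O(¬seal_specimen) and premise 4, O(¬seal_specimen → ¬badge_in), we obtain O(¬badge_in).
With premise 2, O(¬badge_in → arm_system), the K-axiom yields O(arm_system).
The contrapositive of premise 8 (O(raise_flag → ¬arm_system)) is O(arm_system → ¬raise_flag), and O(arm_system) is already established, so O(¬raise_flag).
Premise 7, O(¬authorize_evidence → raise_flag), contraposes to O(¬raise_flag → authorize_evidence); with O(¬raise_flag) we get O(authorize_evidence).
Yet premise 9 states O(¬authorize_evidence).
We now have both O(authorize_evidence) and O(¬authorize_evidence) — authorize_evidence is simultaneously obligatory and forbidden, violating the D-axiom.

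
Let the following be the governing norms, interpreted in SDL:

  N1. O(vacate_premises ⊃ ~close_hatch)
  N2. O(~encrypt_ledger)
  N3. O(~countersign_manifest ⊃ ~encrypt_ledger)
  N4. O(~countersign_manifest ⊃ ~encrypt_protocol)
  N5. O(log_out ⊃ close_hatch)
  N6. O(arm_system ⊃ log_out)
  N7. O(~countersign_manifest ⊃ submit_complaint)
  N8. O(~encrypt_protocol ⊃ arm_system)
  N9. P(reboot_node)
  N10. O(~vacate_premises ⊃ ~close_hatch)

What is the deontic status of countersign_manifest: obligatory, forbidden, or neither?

By case analysis on vacate_premises: premise 1 gives O(vacate_premises ⊃ ~close_hatch) and premise 10 gives O(~vacate_premises ⊃ ~close_hatch), so O(~close_hatch) either way.
Premise 5 is O(log_out ⊃ close_hatch); contrapositively O(~close_hatch ⊃ ~log_out). Since O(~close_hatch) holds, K gives O(~log_out).
Premise 6 is O(arm_system ⊃ log_out); contrapositively O(~log_out ⊃ ~arm_system). Since O(~log_out) holds, K gives O(~arm_system).
Premise 8 is O(~encrypt_protocol ⊃ arm_system); contrapositively O(~arm_system ⊃ encrypt_protocol). Since O(~arm_system) holds, K gives O(encrypt_protocol).
Premise 4, O(~countersign_manifest ⊃ ~encrypt_protocol), contraposes to O(encrypt_protocol ⊃ countersign_manifest); with O(encrypt_protocol) we get O(countersign_manifest).
Premises 2, 3, 7, 9 do not contribute to this derivation.
Hence countersign_manifest is obligatory.

Obligatory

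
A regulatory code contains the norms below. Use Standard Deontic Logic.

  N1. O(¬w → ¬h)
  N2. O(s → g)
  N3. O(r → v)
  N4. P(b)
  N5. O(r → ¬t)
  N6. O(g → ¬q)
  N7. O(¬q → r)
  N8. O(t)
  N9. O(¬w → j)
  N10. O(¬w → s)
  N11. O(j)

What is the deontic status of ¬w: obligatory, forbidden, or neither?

Forbidden

From premise 8 we have O(t).
The contrapositive of premise 5 (O(r → ¬t)) is O(t → ¬r), and O(t) is already established, so O(¬r).
Premise 7, O(¬q → r), contraposes to O(¬r → q); with O(¬r) we get O(q).
Premise 6, O(g → ¬q), contraposes to O(q → ¬g); with O(q) we get O(¬g).
Premise 2 is O(s → g); contrapositively O(¬g → ¬s). Since O(¬g) holds, K gives O(¬s).
Premise 10, O(¬w → s), contraposes to O(¬s → w); with O(¬s) we get O(w).
Premises 1, 3, 4, 9, 11 do not contribute to this derivation.
Thus O(w), which is F(¬w): ¬w is forbidden.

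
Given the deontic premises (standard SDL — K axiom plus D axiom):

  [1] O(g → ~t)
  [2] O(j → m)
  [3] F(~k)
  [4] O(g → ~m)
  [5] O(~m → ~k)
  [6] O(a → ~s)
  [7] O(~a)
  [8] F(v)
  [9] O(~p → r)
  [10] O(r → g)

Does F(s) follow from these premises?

No

Premise 6 is O(a → ~s), but O(a) is not derivable from the premises, so it does not yield O(~s).
No other premise forces O(~s). An ideal world satisfying every premise can still have s true, so F(s) is not derivable.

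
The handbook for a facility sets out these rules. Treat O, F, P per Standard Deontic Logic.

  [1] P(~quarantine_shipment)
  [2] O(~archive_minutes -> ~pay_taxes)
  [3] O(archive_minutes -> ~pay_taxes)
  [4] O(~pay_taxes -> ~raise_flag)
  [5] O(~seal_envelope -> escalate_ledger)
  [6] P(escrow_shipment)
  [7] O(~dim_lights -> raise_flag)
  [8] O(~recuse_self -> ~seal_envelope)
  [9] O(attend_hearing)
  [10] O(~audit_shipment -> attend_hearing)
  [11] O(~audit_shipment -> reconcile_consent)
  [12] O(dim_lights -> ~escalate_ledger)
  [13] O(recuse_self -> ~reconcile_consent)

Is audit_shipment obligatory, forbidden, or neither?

Obligatory

By case analysis on archive_minutes: premise 3 gives O(archive_minutes -> ~pay_taxes) and premise 2 gives O(~archive_minutes -> ~pay_taxes), so O(~pay_taxes) either way.
Premise 4 is O(~pay_taxes -> ~raise_flag); since O(~pay_taxes), deontic closure gives O(~raise_flag).
Premise 7 is O(~dim_lights -> raise_flag); contrapositively O(~raise_flag -> dim_lights). Since O(~raise_flag) holds, K gives O(dim_lights).
With premise 12, O(dim_lights -> ~escalate_ledger), the K-axiom yields O(~escalate_ledger).
Premise 5, O(~seal_envelope -> escalate_ledger), contraposes to O(~escalate_ledger -> seal_envelope); with O(~escalate_ledger) we get O(seal_envelope).
The contrapositive of premise 8 (O(~recuse_self -> ~seal_envelope)) is O(seal_envelope -> recuse_self), and O(seal_envelope) is already established, so O(recuse_self).
Applying K to premise 13 (O(recuse_self -> ~reconcile_consent)) and O(recuse_self) yields O(~reconcile_consent).
Premise 11 is O(~audit_shipment -> reconcile_consent); contrapositively O(~reconcile_consent -> audit_shipment). Since O(~reconcile_consent) holds, K gives O(audit_shipment).
Premises 1, 6, 9, 10 do not contribute to this derivation.
Hence audit_shipment is obligatory.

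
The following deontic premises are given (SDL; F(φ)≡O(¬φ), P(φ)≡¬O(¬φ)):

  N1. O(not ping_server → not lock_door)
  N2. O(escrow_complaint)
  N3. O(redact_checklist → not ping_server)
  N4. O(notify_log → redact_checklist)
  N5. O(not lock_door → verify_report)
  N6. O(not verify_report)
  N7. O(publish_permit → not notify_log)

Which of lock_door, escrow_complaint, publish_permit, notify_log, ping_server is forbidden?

Premise 6 gives O(not verify_report).
The contrapositive of premise 5 (O(not lock_door → verify_report)) is O(not verify_report → lock_door), and O(not verify_report) is already established, so O(lock_door).
The contrapositive of premise 1 (O(not ping_server → not lock_door)) is O(lock_door → ping_server), and O(lock_door) is already established, so O(ping_server).
The contrapositive of premise 3 (O(redact_checklist → not ping_server)) is O(ping_server → not redact_checklist), and O(ping_server) is already established, so O(not redact_checklist).
Premise 4 is O(notify_log → redact_checklist); contrapositively O(not redact_checklist → not notify_log). Since O(not redact_checklist) holds, K gives O(not notify_log).
So O(not notify_log) holds, i.e. notify_log is forbidden. None of the other listed options is forbidden under the premises.

notify_log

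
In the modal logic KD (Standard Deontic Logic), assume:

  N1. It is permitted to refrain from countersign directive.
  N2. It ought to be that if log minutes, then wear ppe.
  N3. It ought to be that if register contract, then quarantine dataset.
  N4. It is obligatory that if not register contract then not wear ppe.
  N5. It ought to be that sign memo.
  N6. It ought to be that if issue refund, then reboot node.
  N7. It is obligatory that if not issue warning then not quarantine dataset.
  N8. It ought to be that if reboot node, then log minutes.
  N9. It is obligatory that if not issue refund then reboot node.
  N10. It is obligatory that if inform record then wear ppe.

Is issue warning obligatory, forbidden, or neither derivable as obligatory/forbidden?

Obligatory

Premises 9 and 6 cover both cases: O(¬issue_refund → reboot_node) and O(issue_refund → reboot_node). Since ¬issue_refund ∨ issue_refund is a tautology, O(reboot_node) follows.
Premise 8 is O(reboot_node → log_minutes); since O(reboot_node), deontic closure gives O(log_minutes).
Premise 2 is O(log_minutes → wear_ppe); since O(log_minutes), deontic closure gives O(wear_ppe).
The contrapositive of premise 4 (O(¬register_contract → ¬wear_ppe)) is O(wear_ppe → register_contract), and O(wear_ppe) is already established, so O(register_contract).
Premise 3 is O(register_contract → quarantine_dataset); since O(register_contract), deontic closure gives O(quarantine_dataset).
Premise 7 is O(¬issue_warning → ¬quarantine_dataset); contrapositively O(quarantine_dataset → issue_warning). Since O(quarantine_dataset) holds, K gives O(issue_warning).
Premises 1, 5, 10 do not contribute to this derivation.
Hence issue_warning is obligatory.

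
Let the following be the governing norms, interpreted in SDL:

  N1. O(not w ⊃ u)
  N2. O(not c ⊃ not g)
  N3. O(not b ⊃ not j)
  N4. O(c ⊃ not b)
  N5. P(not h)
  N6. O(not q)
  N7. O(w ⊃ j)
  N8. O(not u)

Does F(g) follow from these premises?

Premise 8 states O(not u) outright.
Premise 1 is O(not w ⊃ u); contrapositively O(not u ⊃ w). Since O(not u) holds, K gives O(w).
From O(w) and premise 7, O(w ⊃ j), we obtain O(j).
Premise 3 is O(not b ⊃ not j); contrapositively O(j ⊃ b). Since O(j) holds, K gives O(b).
The contrapositive of premise 4 (O(c ⊃ not b)) is O(b ⊃ not c), and O(b) is already established, so O(not c).
From O(not c) and premise 2, O(not c ⊃ not g), we obtain O(not g).
Premises 5, 6 do not contribute to this derivation.
So O(not g) holds, i.e. F(g). The claim follows.

Yes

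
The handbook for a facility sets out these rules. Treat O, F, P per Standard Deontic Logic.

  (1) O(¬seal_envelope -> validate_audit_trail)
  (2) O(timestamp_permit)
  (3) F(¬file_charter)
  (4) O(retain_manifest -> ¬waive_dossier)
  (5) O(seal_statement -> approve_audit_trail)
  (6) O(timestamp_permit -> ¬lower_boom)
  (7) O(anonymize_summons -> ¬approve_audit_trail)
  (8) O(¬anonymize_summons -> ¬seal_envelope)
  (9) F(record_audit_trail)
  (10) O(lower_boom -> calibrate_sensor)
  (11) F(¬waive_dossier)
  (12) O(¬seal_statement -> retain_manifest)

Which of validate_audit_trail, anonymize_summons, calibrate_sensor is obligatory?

Premise 11, F(¬waive_dossier), is equivalent to O(waive_dossier).
The contrapositive of premise 4 (O(retain_manifest -> ¬waive_dossier)) is O(waive_dossier -> ¬retain_manifest), and O(waive_dossier) is already established, so O(¬retain_manifest).
The contrapositive of premise 12 (O(¬seal_statement -> retain_manifest)) is O(¬retain_manifest -> seal_statement), and O(¬retain_manifest) is already established, so O(seal_statement).
Applying K to premise 5 (O(seal_statement -> approve_audit_trail)) and O(seal_statement) yields O(approve_audit_trail).
Premise 7, O(anonymize_summons -> ¬approve_audit_trail), contraposes to O(approve_audit_trail -> ¬anonymize_summons); with O(approve_audit_trail) we get O(¬anonymize_summons).
From O(¬anonymize_summons) and premise 8, O(¬anonymize_summons -> ¬seal_envelope), we obtain O(¬seal_envelope).
Premise 1 is O(¬seal_envelope -> validate_audit_trail); since O(¬seal_envelope), deontic closure gives O(validate_audit_trail).
So O(validate_audit_trail) holds — validate_audit_trail is obligatory. None of the other listed options is made obligatory by any chain of premises.

validate_audit_trail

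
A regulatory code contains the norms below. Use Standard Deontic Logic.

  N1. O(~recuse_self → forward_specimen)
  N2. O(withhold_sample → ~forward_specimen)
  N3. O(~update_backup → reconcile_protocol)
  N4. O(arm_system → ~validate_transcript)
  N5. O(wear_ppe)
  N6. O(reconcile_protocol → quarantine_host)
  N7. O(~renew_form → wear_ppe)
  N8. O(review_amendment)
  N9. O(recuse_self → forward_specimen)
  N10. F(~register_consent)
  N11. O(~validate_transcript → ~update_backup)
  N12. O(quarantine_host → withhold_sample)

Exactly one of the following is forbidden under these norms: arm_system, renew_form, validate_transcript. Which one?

arm_system

Premises 1 and 9 are O(~recuse_self → forward_specimen) and O(recuse_self → forward_specimen); every ideal world satisfies ~recuse_self or recuse_self, so in either case forward_specimen holds — hence O(forward_specimen).
Premise 2, O(withhold_sample → ~forward_specimen), contraposes to O(forward_specimen → ~withhold_sample); with O(forward_specimen) we get O(~withhold_sample).
The contrapositive of premise 12 (O(quarantine_host → withhold_sample)) is O(~withhold_sample → ~quarantine_host), and O(~withhold_sample) is already established, so O(~quarantine_host).
Premise 6 is O(reconcile_protocol → quarantine_host); contrapositively O(~quarantine_host → ~reconcile_protocol). Since O(~quarantine_host) holds, K gives O(~reconcile_protocol).
Premise 3, O(~update_backup → reconcile_protocol), contraposes to O(~reconcile_protocol → update_backup); with O(~reconcile_protocol) we get O(update_backup).
The contrapositive of premise 11 (O(~validate_transcript → ~update_backup)) is O(update_backup → validate_transcript), and O(update_backup) is already established, so O(validate_transcript).
Premise 4, O(arm_system → ~validate_transcript), contraposes to O(validate_transcript → ~arm_system); with O(validate_transcript) we get O(~arm_system).
So O(~arm_system) holds, i.e. arm_system is forbidden. None of the other listed options is forbidden under the premises.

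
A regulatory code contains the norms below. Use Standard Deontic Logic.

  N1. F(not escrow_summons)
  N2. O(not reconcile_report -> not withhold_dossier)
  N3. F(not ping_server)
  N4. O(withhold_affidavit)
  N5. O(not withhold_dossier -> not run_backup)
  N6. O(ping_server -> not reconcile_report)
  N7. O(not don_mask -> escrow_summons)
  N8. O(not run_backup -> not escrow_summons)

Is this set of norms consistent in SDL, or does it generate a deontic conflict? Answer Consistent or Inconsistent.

Inconsistent

F(not escrow_summons) at premise 1 means O(escrow_summons).
Premise 8 is O(not run_backup -> not escrow_summons); contrapositively O(escrow_summons -> run_backup). Since O(escrow_summons) holds, K gives O(run_backup).
Premise 5, O(not withhold_dossier -> not run_backup), contraposes to O(run_backup -> withhold_dossier); with O(run_backup) we get O(withhold_dossier).
Premise 2 is O(not reconcile_report -> not withhold_dossier); contrapositively O(withhold_dossier -> reconcile_report). Since O(withhold_dossier) holds, K gives O(reconcile_report).
The contrapositive of premise 6 (O(ping_server -> not reconcile_report)) is O(reconcile_report -> not ping_server), and O(reconcile_report) is already established, so O(not ping_server).
But premise 3, F(not ping_server), means O(ping_server).
We now have both O(not ping_server) and O(ping_server) — ping_server is simultaneously obligatory and forbidden, violating the D-axiom.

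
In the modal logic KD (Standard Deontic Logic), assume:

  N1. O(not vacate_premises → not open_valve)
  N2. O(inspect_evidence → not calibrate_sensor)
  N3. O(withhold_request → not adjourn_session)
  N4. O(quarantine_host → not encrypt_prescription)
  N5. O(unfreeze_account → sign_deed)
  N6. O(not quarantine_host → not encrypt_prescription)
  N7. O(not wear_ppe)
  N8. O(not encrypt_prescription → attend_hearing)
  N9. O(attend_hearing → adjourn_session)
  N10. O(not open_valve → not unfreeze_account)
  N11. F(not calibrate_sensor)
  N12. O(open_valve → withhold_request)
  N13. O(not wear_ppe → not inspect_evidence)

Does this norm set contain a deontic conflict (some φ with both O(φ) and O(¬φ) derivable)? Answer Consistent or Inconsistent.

Consistent

Premise 2 is O(inspect_evidence → not calibrate_sensor), but O(inspect_evidence) is not derivable from the premises, so it does not yield O(not calibrate_sensor).
So O(not calibrate_sensor) is not derivable, and the apparent clash with O(calibrate_sensor) does not arise.
A world satisfying every obligation exists (e.g. adjourn_session=true, attend_hearing=true, calibrate_sensor=true, encrypt_prescription=false, inspect_evidence=false, open_valve=false, quarantine_host=false, sign_deed=false, unfreeze_account=false, vacate_premises=false, wear_ppe=false, withhold_request=false); no atom is both obligatory and forbidden, so the set is consistent.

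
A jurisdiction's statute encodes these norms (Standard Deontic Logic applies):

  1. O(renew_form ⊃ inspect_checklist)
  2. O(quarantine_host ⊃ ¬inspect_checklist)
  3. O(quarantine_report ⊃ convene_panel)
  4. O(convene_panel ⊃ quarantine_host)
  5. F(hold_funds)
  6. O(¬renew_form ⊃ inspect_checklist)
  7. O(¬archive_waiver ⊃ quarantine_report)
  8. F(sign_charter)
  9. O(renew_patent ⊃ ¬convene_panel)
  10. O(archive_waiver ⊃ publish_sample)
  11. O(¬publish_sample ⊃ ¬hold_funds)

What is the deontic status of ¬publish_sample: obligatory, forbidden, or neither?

Premises 6 and 1 are O(¬renew_form ⊃ inspect_checklist) and O(renew_form ⊃ inspect_checklist); every ideal world satisfies ¬renew_form or renew_form, so in either case inspect_checklist holds — hence O(inspect_checklist).
The contrapositive of premise 2 (O(quarantine_host ⊃ ¬inspect_checklist)) is O(inspect_checklist ⊃ ¬quarantine_host), and O(inspect_checklist) is already established, so O(¬quarantine_host).
The contrapositive of premise 4 (O(convene_panel ⊃ quarantine_host)) is O(¬quarantine_host ⊃ ¬convene_panel), and O(¬quarantine_host) is already established, so O(¬convene_panel).
Premise 3 is O(quarantine_report ⊃ convene_panel); contrapositively O(¬convene_panel ⊃ ¬quarantine_report). Since O(¬convene_panel) holds, K gives O(¬quarantine_report).
The contrapositive of premise 7 (O(¬archive_waiver ⊃ quarantine_report)) is O(¬quarantine_report ⊃ archive_waiver), and O(¬quarantine_report) is already established, so O(archive_waiver).
Applying K to premise 10 (O(archive_waiver ⊃ publish_sample)) and O(archive_waiver) yields O(publish_sample).
Premises 5, 8, 9, 11 do not contribute to this derivation.
Thus O(publish_sample), which is F(¬publish_sample): ¬publish_sample is forbidden.

Forbidden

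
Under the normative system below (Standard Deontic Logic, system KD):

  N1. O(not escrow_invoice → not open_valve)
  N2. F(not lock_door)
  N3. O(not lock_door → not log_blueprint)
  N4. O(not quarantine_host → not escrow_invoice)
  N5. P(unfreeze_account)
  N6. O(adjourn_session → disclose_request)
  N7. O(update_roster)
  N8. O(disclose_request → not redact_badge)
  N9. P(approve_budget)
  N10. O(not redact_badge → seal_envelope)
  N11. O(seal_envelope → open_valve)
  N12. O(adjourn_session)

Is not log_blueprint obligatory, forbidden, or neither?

Neither

Premise 3 is O(not lock_door → not log_blueprint), but O(not lock_door) is not derivable from the premises, so it does not yield O(not log_blueprint).
No premise or chain of K-axiom applications forces O(not log_blueprint), and none forces O(log_blueprint). So not log_blueprint is neither obligatory nor forbidden under these norms.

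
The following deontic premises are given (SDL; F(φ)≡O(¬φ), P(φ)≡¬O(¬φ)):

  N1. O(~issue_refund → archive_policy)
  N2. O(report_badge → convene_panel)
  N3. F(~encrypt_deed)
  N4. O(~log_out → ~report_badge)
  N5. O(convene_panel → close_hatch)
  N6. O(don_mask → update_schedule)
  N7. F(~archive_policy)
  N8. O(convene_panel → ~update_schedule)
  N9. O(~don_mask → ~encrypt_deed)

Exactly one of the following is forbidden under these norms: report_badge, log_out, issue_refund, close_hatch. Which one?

Premise 3, F(~encrypt_deed), is equivalent to O(encrypt_deed).
The contrapositive of premise 9 (O(~don_mask → ~encrypt_deed)) is O(encrypt_deed → don_mask), and O(encrypt_deed) is already established, so O(don_mask).
From O(don_mask) and premise 6, O(don_mask → update_schedule), we obtain O(update_schedule).
The contrapositive of premise 8 (O(convene_panel → ~update_schedule)) is O(update_schedule → ~convene_panel), and O(update_schedule) is already established, so O(~convene_panel).
Premise 2, O(report_badge → convene_panel), contraposes to O(~convene_panel → ~report_badge); with O(~convene_panel) we get O(~report_badge).
So O(~report_badge) holds, i.e. report_badge is forbidden. None of the other listed options is forbidden under the premises.

report_badge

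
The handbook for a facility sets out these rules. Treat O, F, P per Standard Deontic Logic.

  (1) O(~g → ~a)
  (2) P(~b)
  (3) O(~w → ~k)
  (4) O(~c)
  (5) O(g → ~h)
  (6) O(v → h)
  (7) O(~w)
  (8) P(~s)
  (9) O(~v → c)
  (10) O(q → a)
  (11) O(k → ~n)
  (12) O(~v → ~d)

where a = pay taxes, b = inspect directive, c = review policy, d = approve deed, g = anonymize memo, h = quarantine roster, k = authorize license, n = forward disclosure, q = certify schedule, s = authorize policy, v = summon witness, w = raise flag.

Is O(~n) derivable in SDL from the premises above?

Premise 11 is O(k → ~n), but O(k) is not derivable from the premises, so it does not yield O(~n).
No other premise forces O(~n). An ideal world satisfying every premise can still have ~n false, so O(~n) is not derivable.

No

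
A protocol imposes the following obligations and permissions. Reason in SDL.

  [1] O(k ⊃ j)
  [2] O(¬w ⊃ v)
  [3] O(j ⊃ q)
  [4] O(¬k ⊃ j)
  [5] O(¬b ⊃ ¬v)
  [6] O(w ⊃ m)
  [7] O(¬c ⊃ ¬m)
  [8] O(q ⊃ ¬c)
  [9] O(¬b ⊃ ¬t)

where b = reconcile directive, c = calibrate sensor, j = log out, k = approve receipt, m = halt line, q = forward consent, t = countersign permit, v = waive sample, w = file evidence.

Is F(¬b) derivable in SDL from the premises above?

Yes

Premises 1 and 4 cover both cases: O(k ⊃ j) and O(¬k ⊃ j). Since k ∨ ¬k is a tautology, O(j) follows.
From O(j) and premise 3, O(j ⊃ q), we obtain O(q).
Premise 8 is O(q ⊃ ¬c); since O(q), deontic closure gives O(¬c).
With premise 7, O(¬c ⊃ ¬m), the K-axiom yields O(¬m).
The contrapositive of premise 6 (O(w ⊃ m)) is O(¬m ⊃ ¬w), and O(¬m) is already established, so O(¬w).
With premise 2, O(¬w ⊃ v), the K-axiom yields O(v).
Premise 5 is O(¬b ⊃ ¬v); contrapositively O(v ⊃ b). Since O(v) holds, K gives O(b).
Premise 9 does not contribute to this derivation.
So O(b) holds, i.e. F(¬b). The claim follows.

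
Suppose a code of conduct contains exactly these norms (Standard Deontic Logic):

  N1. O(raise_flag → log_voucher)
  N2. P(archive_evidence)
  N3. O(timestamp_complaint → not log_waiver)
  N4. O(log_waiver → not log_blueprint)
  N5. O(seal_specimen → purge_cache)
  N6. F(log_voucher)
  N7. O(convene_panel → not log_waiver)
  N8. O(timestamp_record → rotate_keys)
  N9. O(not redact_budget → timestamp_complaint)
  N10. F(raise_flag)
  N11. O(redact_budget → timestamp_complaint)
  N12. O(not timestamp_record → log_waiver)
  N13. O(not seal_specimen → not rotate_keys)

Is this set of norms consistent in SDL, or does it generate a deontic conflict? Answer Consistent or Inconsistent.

Premise 1 is O(raise_flag → log_voucher), but O(raise_flag) is not derivable from the premises, so it does not yield O(log_voucher).
So O(log_voucher) is not derivable, and the apparent clash with O(not log_voucher) does not arise.
A world satisfying every obligation exists (e.g. archive_evidence=false, convene_panel=false, log_blueprint=false, log_voucher=false, log_waiver=false, purge_cache=true, raise_flag=false, redact_budget=false, rotate_keys=true, seal_specimen=true, timestamp_complaint=true, timestamp_record=true); no atom is both obligatory and forbidden, so the set is consistent.

Consistent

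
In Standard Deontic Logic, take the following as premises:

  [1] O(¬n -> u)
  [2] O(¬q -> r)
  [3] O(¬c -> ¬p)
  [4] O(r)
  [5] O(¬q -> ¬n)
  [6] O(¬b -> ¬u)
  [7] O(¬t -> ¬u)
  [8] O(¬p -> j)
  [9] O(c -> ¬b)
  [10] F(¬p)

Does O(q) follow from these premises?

F(¬p) at premise 10 means O(p).
Premise 3, O(¬c -> ¬p), contraposes to O(p -> c); with O(p) we get O(c).
Premise 9 is O(c -> ¬b); since O(c), deontic closure gives O(¬b).
Applying K to premise 6 (O(¬b -> ¬u)) and O(¬b) yields O(¬u).
Premise 1, O(¬n -> u), contraposes to O(¬u -> n); with O(¬u) we get O(n).
The contrapositive of premise 5 (O(¬q -> ¬n)) is O(n -> q), and O(n) is already established, so O(q).
Premises 2, 4, 7, 8 do not contribute to this derivation.
So O(q) follows.

Yes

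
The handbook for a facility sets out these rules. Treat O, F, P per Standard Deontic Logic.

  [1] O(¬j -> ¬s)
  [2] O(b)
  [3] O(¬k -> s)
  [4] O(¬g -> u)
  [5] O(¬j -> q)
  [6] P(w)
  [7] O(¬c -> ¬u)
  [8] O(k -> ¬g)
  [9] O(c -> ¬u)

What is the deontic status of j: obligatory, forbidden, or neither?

Premises 9 and 7 are O(c -> ¬u) and O(¬c -> ¬u); every ideal world satisfies c or ¬c, so in either case ¬u holds — hence O(¬u).
Premise 4 is O(¬g -> u); contrapositively O(¬u -> g). Since O(¬u) holds, K gives O(g).
Premise 8, O(k -> ¬g), contraposes to O(g -> ¬k); with O(g) we get O(¬k).
Applying K to premise 3 (O(¬k -> s)) and O(¬k) yields O(s).
The contrapositive of premise 1 (O(¬j -> ¬s)) is O(s -> j), and O(s) is already established, so O(j).
Premises 2, 5, 6 do not contribute to this derivation.
Hence j is obligatory.

Obligatory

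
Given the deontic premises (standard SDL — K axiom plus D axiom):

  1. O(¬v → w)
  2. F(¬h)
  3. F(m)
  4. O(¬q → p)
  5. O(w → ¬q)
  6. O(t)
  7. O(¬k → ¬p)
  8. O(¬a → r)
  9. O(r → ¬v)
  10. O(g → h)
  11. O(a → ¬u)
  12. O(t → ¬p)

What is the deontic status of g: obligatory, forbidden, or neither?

Neither

Premise 10 is O(g → h); even if O(h) held, inferring O(g) would be affirming the consequent — invalid.
No premise or chain of K-axiom applications forces O(g), and none forces O(¬g). So g is neither obligatory nor forbidden under these norms.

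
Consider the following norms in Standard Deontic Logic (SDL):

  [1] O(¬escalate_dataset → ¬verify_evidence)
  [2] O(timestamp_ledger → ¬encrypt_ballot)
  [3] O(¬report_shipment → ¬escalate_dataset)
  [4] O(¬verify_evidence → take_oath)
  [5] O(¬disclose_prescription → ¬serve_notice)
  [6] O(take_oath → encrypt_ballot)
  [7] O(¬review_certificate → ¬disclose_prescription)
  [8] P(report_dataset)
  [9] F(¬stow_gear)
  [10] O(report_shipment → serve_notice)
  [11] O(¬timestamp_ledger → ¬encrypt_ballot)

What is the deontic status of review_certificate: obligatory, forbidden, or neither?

Obligatory

Premises 11 and 2 are O(¬timestamp_ledger → ¬encrypt_ballot) and O(timestamp_ledger → ¬encrypt_ballot); every ideal world satisfies ¬timestamp_ledger or timestamp_ledger, so in either case ¬encrypt_ballot holds — hence O(¬encrypt_ballot).
Premise 6 is O(take_oath → encrypt_ballot); contrapositively O(¬encrypt_ballot → ¬take_oath). Since O(¬encrypt_ballot) holds, K gives O(¬take_oath).
Premise 4 is O(¬verify_evidence → take_oath); contrapositively O(¬take_oath → verify_evidence). Since O(¬take_oath) holds, K gives O(verify_evidence).
Premise 1 is O(¬escalate_dataset → ¬verify_evidence); contrapositively O(verify_evidence → escalate_dataset). Since O(verify_evidence) holds, K gives O(escalate_dataset).
Premise 3, O(¬report_shipment → ¬escalate_dataset), contraposes to O(escalate_dataset → report_shipment); with O(escalate_dataset) we get O(report_shipment).
From O(report_shipment) and premise 10, O(report_shipment → serve_notice), we obtain O(serve_notice).
The contrapositive of premise 5 (O(¬disclose_prescription → ¬serve_notice)) is O(serve_notice → disclose_prescription), and O(serve_notice) is already established, so O(disclose_prescription).
The contrapositive of premise 7 (O(¬review_certificate → ¬disclose_prescription)) is O(disclose_prescription → review_certificate), and O(disclose_prescription) is already established, so O(review_certificate).
Premises 8, 9 do not contribute to this derivation.
Hence review_certificate is obligatory.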